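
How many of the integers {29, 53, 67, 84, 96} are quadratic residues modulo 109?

2

(29/109) = +1 → QR.
(53/109) = -1 → non-residue.
(67/109) = -1 → non-residue.
(84/109) = +1 → QR.
(96/109) = -1 → non-residue.
Total quadratic residues among the 5: 2.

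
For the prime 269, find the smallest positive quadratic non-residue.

2

(2/269) = −1, so 2 is the smallest positive non-residue mod 269.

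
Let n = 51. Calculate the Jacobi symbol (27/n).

0

Reciprocity: 27 ≡ 3 and 51 ≡ 3 (mod 4), so (27/51) = −(51/27).
Reduce top mod 27: now compute (24/27).
Pull out 2^3: since 27 ≡ 3 (mod 8), (2/27) = -1, so (2/27)^3 = -1.
Reciprocity: 3 ≡ 3 and 27 ≡ 3 (mod 4), so (3/27) = −(27/3).
Reduce top mod 3: now compute (0/3).
Top reduces to 0: gcd > 1, so the symbol is 0.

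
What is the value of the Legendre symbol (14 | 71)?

-1

Pull out 2: since 71 ≡ 7 (mod 8), (2/71) = +1.
Reciprocity: 7 ≡ 3 and 71 ≡ 3 (mod 4), so (7/71) = −(71/7).
Reduce top mod 7: now compute (1/7).
Reached (1/7) = 1. Collecting the sign flips along the way, the symbol is -1.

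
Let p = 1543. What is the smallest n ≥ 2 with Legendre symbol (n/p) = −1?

(2/1543) = +1, so 2 is a residue.
(3/1543) = −1, so 3 is the smallest positive non-residue mod 1543.

3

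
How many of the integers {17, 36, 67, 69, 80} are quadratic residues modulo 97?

1

(17/97) = -1 → non-residue.
(36/97) = +1 → QR.
(67/97) = -1 → non-residue.
(69/97) = -1 → non-residue.
(80/97) = -1 → non-residue.
Total quadratic residues among the 5: 1.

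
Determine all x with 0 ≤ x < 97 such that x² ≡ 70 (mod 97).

97 ≡ 1 (mod 4), so we find a root by search.
Trying successive values, 19² = 361 ≡ 70 (mod 97). The other root is 97 − 19 = 78.

19, 78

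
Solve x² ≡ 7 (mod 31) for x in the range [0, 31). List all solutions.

10, 21

Since 31 ≡ 3 (mod 4), a square root of 7 is 7^((31+1)/4) = 7^8 mod 31.
Repeated squaring: 7^2≡18, 7^4≡14, 7^8≡10 (mod 31).
7^8 = 7^(8) ≡ 10 (mod 31).
Check: 10² = 100 ≡ 7 (mod 31). The two roots are 10 and 21.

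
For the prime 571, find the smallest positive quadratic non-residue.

(2/571) = −1, so 2 is the smallest positive non-residue mod 571.

2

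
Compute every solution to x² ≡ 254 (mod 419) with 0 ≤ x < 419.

Since 419 ≡ 3 (mod 4), a square root of 254 is 254^((419+1)/4) = 254^105 mod 419.
Repeated squaring: 254^2≡409, 254^4≡100, 254^8≡363, 254^16≡203, 254^32≡147, 254^64≡240 (mod 419).
254^105 = 254^(64+32+8+1) ≡ 172 (mod 419).
Check: 172² = 29584 ≡ 254 (mod 419). The two roots are 172 and 247.

172, 247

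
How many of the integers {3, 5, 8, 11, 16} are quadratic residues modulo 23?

3

(3/23) = +1 → QR.
(5/23) = -1 → non-residue.
(8/23) = +1 → QR.
(11/23) = -1 → non-residue.
(16/23) = +1 → QR.
Total quadratic residues among the 5: 3.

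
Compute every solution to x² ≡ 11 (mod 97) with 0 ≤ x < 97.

97 ≡ 1 (mod 4), so we find a root by search.
Trying successive values, 37² = 1369 ≡ 11 (mod 97). The other root is 97 − 37 = 60.

37, 60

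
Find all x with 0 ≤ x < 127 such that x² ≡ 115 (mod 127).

49, 78

Since 127 ≡ 3 (mod 4), a square root of 115 is 115^((127+1)/4) = 115^32 mod 127.
Repeated squaring: 115^2≡17, 115^4≡35, 115^8≡82, 115^16≡120, 115^32≡49 (mod 127).
115^32 = 115^(32) ≡ 49 (mod 127).
Check: 49² = 2401 ≡ 115 (mod 127). The two roots are 49 and 78.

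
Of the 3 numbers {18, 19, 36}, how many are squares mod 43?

1

(18/43) = -1 → non-residue.
(19/43) = -1 → non-residue.
(36/43) = +1 → QR.
Total quadratic residues among the 3: 1.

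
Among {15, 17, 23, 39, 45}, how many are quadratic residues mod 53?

(15/53) = +1 → QR.
(17/53) = +1 → QR.
(23/53) = -1 → non-residue.
(39/53) = -1 → non-residue.
(45/53) = -1 → non-residue.
Total quadratic residues among the 5: 2.

2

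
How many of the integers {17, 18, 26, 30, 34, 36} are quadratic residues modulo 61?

(17/61) = -1 → non-residue.
(18/61) = -1 → non-residue.
(26/61) = -1 → non-residue.
(30/61) = -1 → non-residue.
(34/61) = +1 → QR.
(36/61) = +1 → QR.
Total quadratic residues among the 6: 2.

2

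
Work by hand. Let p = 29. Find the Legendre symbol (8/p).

-1

Pull out 2^3: since 29 ≡ 5 (mod 8), (2/29) = -1, so (2/29)^3 = -1.
Reached (1/29) = 1. Collecting the sign flips along the way, the symbol is -1.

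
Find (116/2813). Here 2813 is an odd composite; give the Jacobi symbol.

0

Pull out 2^2: since 2813 ≡ 5 (mod 8), (2/2813) = -1, so (2/2813)^2 = +1.
Reciprocity: 29 ≡ 1 and 2813 ≡ 1 (mod 4), so (29/2813) = +(2813/29).
Reduce top mod 29: now compute (0/29).
Top reduces to 0: gcd > 1, so the symbol is 0.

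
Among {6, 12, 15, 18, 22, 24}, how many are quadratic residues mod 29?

(6/29) = +1 → QR.
(12/29) = -1 → non-residue.
(15/29) = -1 → non-residue.
(18/29) = -1 → non-residue.
(22/29) = +1 → QR.
(24/29) = +1 → QR.
Total quadratic residues among the 6: 3.

3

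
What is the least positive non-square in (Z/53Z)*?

2

(2/53) = −1, so 2 is the smallest positive non-residue mod 53.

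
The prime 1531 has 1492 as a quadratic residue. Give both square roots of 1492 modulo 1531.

Since 1531 ≡ 3 (mod 4), a square root of 1492 is 1492^((1531+1)/4) = 1492^383 mod 1531.
Repeated squaring: 1492^2≡1521, 1492^4≡100, 1492^8≡814, 1492^16≡1204, 1492^32≡1290, 1492^64≡1434, 1492^128≡223, 1492^256≡737 (mod 1531).
1492^383 = 1492^(256+64+32+16+8+4+2+1) ≡ 1164 (mod 1531).
Check: 1164² = 1354896 ≡ 1492 (mod 1531). The two roots are 367 and 1164.

367, 1164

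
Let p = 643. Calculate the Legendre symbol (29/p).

Reciprocity: 29 ≡ 1 and 643 ≡ 3 (mod 4), so (29/643) = +(643/29).
Reduce top mod 29: now compute (5/29).
Reciprocity: 5 ≡ 1 and 29 ≡ 1 (mod 4), so (5/29) = +(29/5).
Reduce top mod 5: now compute (4/5).
Pull out 2^2: since 5 ≡ 5 (mod 8), (2/5) = -1, so (2/5)^2 = +1.
Reached (1/5) = 1. Collecting the sign flips along the way, the symbol is +1.

1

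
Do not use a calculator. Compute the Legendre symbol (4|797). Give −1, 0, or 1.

1

Pull out 2^2: since 797 ≡ 5 (mod 8), (2/797) = -1, so (2/797)^2 = +1.
Reached (1/797) = 1. Collecting the sign flips along the way, the symbol is +1.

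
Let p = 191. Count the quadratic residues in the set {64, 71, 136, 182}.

2

(64/191) = +1 → QR.
(71/191) = -1 → non-residue.
(136/191) = +1 → QR.
(182/191) = -1 → non-residue.
Total quadratic residues among the 4: 2.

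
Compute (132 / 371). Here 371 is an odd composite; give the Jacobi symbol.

1

Pull out 2^2: since 371 ≡ 3 (mod 8), (2/371) = -1, so (2/371)^2 = +1.
Reciprocity: 33 ≡ 1 and 371 ≡ 3 (mod 4), so (33/371) = +(371/33).
Reduce top mod 33: now compute (8/33).
Pull out 2^3: since 33 ≡ 1 (mod 8), (2/33) = +1, so (2/33)^3 = +1.
Reached (1/33) = 1. Collecting the sign flips along the way, the symbol is +1.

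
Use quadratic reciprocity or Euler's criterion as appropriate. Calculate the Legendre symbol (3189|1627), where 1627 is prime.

-1

First reduce: 3189 ≡ 1562 (mod 1627).
Pull out 2: since 1627 ≡ 3 (mod 8), (2/1627) = -1.
Reciprocity: 781 ≡ 1 and 1627 ≡ 3 (mod 4), so (781/1627) = +(1627/781).
Reduce top mod 781: now compute (65/781).
Reciprocity: 65 ≡ 1 and 781 ≡ 1 (mod 4), so (65/781) = +(781/65).
Reduce top mod 65: now compute (1/65).
Reached (1/65) = 1. Collecting the sign flips along the way, the symbol is -1.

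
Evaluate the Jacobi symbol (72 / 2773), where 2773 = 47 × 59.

-1

Pull out 2^3: since 2773 ≡ 5 (mod 8), (2/2773) = -1, so (2/2773)^3 = -1.
Reciprocity: 9 ≡ 1 and 2773 ≡ 1 (mod 4), so (9/2773) = +(2773/9).
Reduce top mod 9: now compute (1/9).
Reached (1/9) = 1. Collecting the sign flips along the way, the symbol is -1.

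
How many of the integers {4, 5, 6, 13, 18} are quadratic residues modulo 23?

(4/23) = +1 → QR.
(5/23) = -1 → non-residue.
(6/23) = +1 → QR.
(13/23) = +1 → QR.
(18/23) = +1 → QR.
Total quadratic residues among the 5: 4.

4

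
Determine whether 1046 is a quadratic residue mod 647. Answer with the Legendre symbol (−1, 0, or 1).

Euler's criterion: (1046/647) ≡ 399^323 (mod 647).
399^2 ≡ 39 (mod 647)
399^4 ≡ 227 (mod 647)
399^8 ≡ 416 (mod 647)
399^16 ≡ 307 (mod 647)
399^32 ≡ 434 (mod 647)
399^64 ≡ 79 (mod 647)
399^128 ≡ 418 (mod 647)
399^256 ≡ 34 (mod 647)
399^323 = 399^(256+64+2+1) ≡ 646 (mod 647).
Result is 646 ≡ −1, so (1046/647) = −1.

-1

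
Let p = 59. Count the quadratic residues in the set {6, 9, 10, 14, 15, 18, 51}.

3

(6/59) = -1 → non-residue.
(9/59) = +1 → QR.
(10/59) = -1 → non-residue.
(14/59) = -1 → non-residue.
(15/59) = +1 → QR.
(18/59) = -1 → non-residue.
(51/59) = +1 → QR.
Total quadratic residues among the 7: 3.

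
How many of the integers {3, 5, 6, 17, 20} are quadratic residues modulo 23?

2

(3/23) = +1 → QR.
(5/23) = -1 → non-residue.
(6/23) = +1 → QR.
(17/23) = -1 → non-residue.
(20/23) = -1 → non-residue.
Total quadratic residues among the 5: 2.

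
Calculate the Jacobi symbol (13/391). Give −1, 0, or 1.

1

Reciprocity: 13 ≡ 1 and 391 ≡ 3 (mod 4), so (13/391) = +(391/13).
Reduce top mod 13: now compute (1/13).
Reached (1/13) = 1. Collecting the sign flips along the way, the symbol is +1.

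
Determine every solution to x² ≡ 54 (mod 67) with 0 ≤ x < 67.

11, 56

Since 67 ≡ 3 (mod 4), a square root of 54 is 54^((67+1)/4) = 54^17 mod 67.
Repeated squaring: 54^2≡35, 54^4≡19, 54^8≡26, 54^16≡6 (mod 67).
54^17 = 54^(16+1) ≡ 56 (mod 67).
Check: 56² = 3136 ≡ 54 (mod 67). The two roots are 11 and 56.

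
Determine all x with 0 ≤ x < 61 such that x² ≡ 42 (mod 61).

15, 46

61 ≡ 1 (mod 4), so we find a root by search.
Trying successive values, 15² = 225 ≡ 42 (mod 61). The other root is 61 − 15 = 46.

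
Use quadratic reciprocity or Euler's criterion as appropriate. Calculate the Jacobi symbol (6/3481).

1

Pull out 2: since 3481 ≡ 1 (mod 8), (2/3481) = +1.
Reciprocity: 3 ≡ 3 and 3481 ≡ 1 (mod 4), so (3/3481) = +(3481/3).
Reduce top mod 3: now compute (1/3).
Reached (1/3) = 1. Collecting the sign flips along the way, the symbol is +1.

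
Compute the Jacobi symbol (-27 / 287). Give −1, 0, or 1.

First reduce: -27 ≡ 260 (mod 287).
Pull out 2^2: since 287 ≡ 7 (mod 8), (2/287) = +1, so (2/287)^2 = +1.
Reciprocity: 65 ≡ 1 and 287 ≡ 3 (mod 4), so (65/287) = +(287/65).
Reduce top mod 65: now compute (27/65).
Reciprocity: 27 ≡ 3 and 65 ≡ 1 (mod 4), so (27/65) = +(65/27).
Reduce top mod 27: now compute (11/27).
Reciprocity: 11 ≡ 3 and 27 ≡ 3 (mod 4), so (11/27) = −(27/11).
Reduce top mod 11: now compute (5/11).
Reciprocity: 5 ≡ 1 and 11 ≡ 3 (mod 4), so (5/11) = +(11/5).
Reduce top mod 5: now compute (1/5).
Reached (1/5) = 1. Collecting the sign flips along the way, the symbol is -1.

-1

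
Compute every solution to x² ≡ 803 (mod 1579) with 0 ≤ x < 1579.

343, 1236

Since 1579 ≡ 3 (mod 4), a square root of 803 is 803^((1579+1)/4) = 803^395 mod 1579.
Repeated squaring: 803^2≡577, 803^4≡1339, 803^8≡756, 803^16≡1517, 803^32≡686, 803^64≡54, 803^128≡1337, 803^256≡141 (mod 1579).
803^395 = 803^(256+128+8+2+1) ≡ 1236 (mod 1579).
Check: 1236² = 1527696 ≡ 803 (mod 1579). The two roots are 343 and 1236.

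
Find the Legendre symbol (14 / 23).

-1

Pull out 2: since 23 ≡ 7 (mod 8), (2/23) = +1.
Reciprocity: 7 ≡ 3 and 23 ≡ 3 (mod 4), so (7/23) = −(23/7).
Reduce top mod 7: now compute (2/7).
Pull out 2: since 7 ≡ 7 (mod 8), (2/7) = +1.
Reached (1/7) = 1. Collecting the sign flips along the way, the symbol is -1.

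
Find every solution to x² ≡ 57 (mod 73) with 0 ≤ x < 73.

73 ≡ 1 (mod 4), so we find a root by search.
Trying successive values, 35² = 1225 ≡ 57 (mod 73). The other root is 73 − 35 = 38.

35, 38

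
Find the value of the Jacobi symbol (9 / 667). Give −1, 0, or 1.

1

Reciprocity: 9 ≡ 1 and 667 ≡ 3 (mod 4), so (9/667) = +(667/9).
Reduce top mod 9: now compute (1/9).
Reached (1/9) = 1. Collecting the sign flips along the way, the symbol is +1.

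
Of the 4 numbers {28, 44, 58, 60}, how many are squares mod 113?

(28/113) = +1 → QR.
(44/113) = +1 → QR.
(58/113) = -1 → non-residue.
(60/113) = +1 → QR.
Total quadratic residues among the 4: 3.

3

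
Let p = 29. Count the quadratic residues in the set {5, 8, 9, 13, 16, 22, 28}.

6

(5/29) = +1 → QR.
(8/29) = -1 → non-residue.
(9/29) = +1 → QR.
(13/29) = +1 → QR.
(16/29) = +1 → QR.
(22/29) = +1 → QR.
(28/29) = +1 → QR.
Total quadratic residues among the 7: 6.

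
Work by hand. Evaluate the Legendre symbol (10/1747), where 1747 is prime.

Pull out 2: since 1747 ≡ 3 (mod 8), (2/1747) = -1.
Reciprocity: 5 ≡ 1 and 1747 ≡ 3 (mod 4), so (5/1747) = +(1747/5).
Reduce top mod 5: now compute (2/5).
Pull out 2: since 5 ≡ 5 (mod 8), (2/5) = -1.
Reached (1/5) = 1. Collecting the sign flips along the way, the symbol is +1.

1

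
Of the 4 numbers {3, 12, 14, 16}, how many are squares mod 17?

(3/17) = -1 → non-residue.
(12/17) = -1 → non-residue.
(14/17) = -1 → non-residue.
(16/17) = +1 → QR.
Total quadratic residues among the 4: 1.

1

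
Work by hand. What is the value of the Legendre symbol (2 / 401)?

1

Pull out 2: since 401 ≡ 1 (mod 8), (2/401) = +1.
Reached (1/401) = 1. Collecting the sign flips along the way, the symbol is +1.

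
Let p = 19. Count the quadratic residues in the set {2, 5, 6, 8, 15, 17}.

(2/19) = -1 → non-residue.
(5/19) = +1 → QR.
(6/19) = +1 → QR.
(8/19) = -1 → non-residue.
(15/19) = -1 → non-residue.
(17/19) = +1 → QR.
Total quadratic residues among the 6: 3.

3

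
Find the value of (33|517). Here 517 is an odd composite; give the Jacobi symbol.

0

Reciprocity: 33 ≡ 1 and 517 ≡ 1 (mod 4), so (33/517) = +(517/33).
Reduce top mod 33: now compute (22/33).
Pull out 2: since 33 ≡ 1 (mod 8), (2/33) = +1.
Reciprocity: 11 ≡ 3 and 33 ≡ 1 (mod 4), so (11/33) = +(33/11).
Reduce top mod 11: now compute (0/11).
Top reduces to 0: gcd > 1, so the symbol is 0.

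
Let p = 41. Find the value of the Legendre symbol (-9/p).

Euler's criterion: (-9/41) ≡ 32^20 (mod 41).
32^2 ≡ 40 (mod 41)
32^4 ≡ 1 (mod 41)
32^8 ≡ 1 (mod 41)
32^16 ≡ 1 (mod 41)
32^20 = 32^(16+4) ≡ 1 (mod 41).
Result is 1, so (-9/41) = 1.

1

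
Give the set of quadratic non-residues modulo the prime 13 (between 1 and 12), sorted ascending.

2,5,6,7,8,11

Square k = 1,…,6 (k and 13−k give the same square):
1²=1, 2²=4, 3²=9, 4²≡3, 5²≡12, 6²≡10 (mod 13).
The residues are {1, 3, 4, 9, 10, 12}; the non-residues are the remaining 6 nonzero classes.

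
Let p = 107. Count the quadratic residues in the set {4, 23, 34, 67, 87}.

4

(4/107) = +1 → QR.
(23/107) = +1 → QR.
(34/107) = +1 → QR.
(67/107) = -1 → non-residue.
(87/107) = +1 → QR.
Total quadratic residues among the 5: 4.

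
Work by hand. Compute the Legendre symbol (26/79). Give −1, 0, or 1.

Pull out 2: since 79 ≡ 7 (mod 8), (2/79) = +1.
Reciprocity: 13 ≡ 1 and 79 ≡ 3 (mod 4), so (13/79) = +(79/13).
Reduce top mod 13: now compute (1/13).
Reached (1/13) = 1. Collecting the sign flips along the way, the symbol is +1.

1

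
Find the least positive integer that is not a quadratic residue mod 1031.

(2/1031) = +1, so 2 is a residue.
(3/1031) = +1, so 3 is a residue.
(4/1031) = +1, so 4 is a residue.
(5/1031) = +1, so 5 is a residue.
(6/1031) = +1, so 6 is a residue.
(7/1031) = −1, so 7 is the smallest positive non-residue mod 1031.

7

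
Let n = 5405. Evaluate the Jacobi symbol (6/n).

Pull out 2: since 5405 ≡ 5 (mod 8), (2/5405) = -1.
Reciprocity: 3 ≡ 3 and 5405 ≡ 1 (mod 4), so (3/5405) = +(5405/3).
Reduce top mod 3: now compute (2/3).
Pull out 2: since 3 ≡ 3 (mod 8), (2/3) = -1.
Reached (1/3) = 1. Collecting the sign flips along the way, the symbol is +1.

1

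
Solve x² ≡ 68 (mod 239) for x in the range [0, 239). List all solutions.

Since 239 ≡ 3 (mod 4), a square root of 68 is 68^((239+1)/4) = 68^60 mod 239.
Repeated squaring: 68^2≡83, 68^4≡197, 68^8≡91, 68^16≡155, 68^32≡125 (mod 239).
68^60 = 68^(32+16+8+4) ≡ 32 (mod 239).
Check: 32² = 1024 ≡ 68 (mod 239). The two roots are 32 and 207.

32, 207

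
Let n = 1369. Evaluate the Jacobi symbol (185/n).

0

Reciprocity: 185 ≡ 1 and 1369 ≡ 1 (mod 4), so (185/1369) = +(1369/185).
Reduce top mod 185: now compute (74/185).
Pull out 2: since 185 ≡ 1 (mod 8), (2/185) = +1.
Reciprocity: 37 ≡ 1 and 185 ≡ 1 (mod 4), so (37/185) = +(185/37).
Reduce top mod 37: now compute (0/37).
Top reduces to 0: gcd > 1, so the symbol is 0.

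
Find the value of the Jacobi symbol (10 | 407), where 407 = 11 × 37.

-1

Pull out 2: since 407 ≡ 7 (mod 8), (2/407) = +1.
Reciprocity: 5 ≡ 1 and 407 ≡ 3 (mod 4), so (5/407) = +(407/5).
Reduce top mod 5: now compute (2/5).
Pull out 2: since 5 ≡ 5 (mod 8), (2/5) = -1.
Reached (1/5) = 1. Collecting the sign flips along the way, the symbol is -1.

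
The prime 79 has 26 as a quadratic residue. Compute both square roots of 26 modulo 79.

Since 79 ≡ 3 (mod 4), a square root of 26 is 26^((79+1)/4) = 26^20 mod 79.
Repeated squaring: 26^2≡44, 26^4≡40, 26^8≡20, 26^16≡5 (mod 79).
26^20 = 26^(16+4) ≡ 42 (mod 79).
Check: 42² = 1764 ≡ 26 (mod 79). The two roots are 37 and 42.

37, 42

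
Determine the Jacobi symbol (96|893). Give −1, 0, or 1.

1

Pull out 2^5: since 893 ≡ 5 (mod 8), (2/893) = -1, so (2/893)^5 = -1.
Reciprocity: 3 ≡ 3 and 893 ≡ 1 (mod 4), so (3/893) = +(893/3).
Reduce top mod 3: now compute (2/3).
Pull out 2: since 3 ≡ 3 (mod 8), (2/3) = -1.
Reached (1/3) = 1. Collecting the sign flips along the way, the symbol is +1.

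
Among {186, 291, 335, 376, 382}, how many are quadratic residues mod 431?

(186/431) = -1 → non-residue.
(291/431) = +1 → QR.
(335/431) = -1 → non-residue.
(376/431) = -1 → non-residue.
(382/431) = -1 → non-residue.
Total quadratic residues among the 5: 1.

1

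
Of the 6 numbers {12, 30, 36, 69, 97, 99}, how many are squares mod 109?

(12/109) = +1 → QR.
(30/109) = -1 → non-residue.
(36/109) = +1 → QR.
(69/109) = -1 → non-residue.
(97/109) = +1 → QR.
(99/109) = -1 → non-residue.
Total quadratic residues among the 6: 3.

3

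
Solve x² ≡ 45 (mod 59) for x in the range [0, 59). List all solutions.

Since 59 ≡ 3 (mod 4), a square root of 45 is 45^((59+1)/4) = 45^15 mod 59.
Repeated squaring: 45^2≡19, 45^4≡7, 45^8≡49 (mod 59).
45^15 = 45^(8+4+2+1) ≡ 35 (mod 59).
Check: 35² = 1225 ≡ 45 (mod 59). The two roots are 24 and 35.

24, 35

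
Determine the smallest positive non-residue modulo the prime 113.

(2/113) = +1, so 2 is a residue.
(3/113) = −1, so 3 is the smallest positive non-residue mod 113.

3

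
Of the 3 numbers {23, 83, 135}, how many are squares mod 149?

0

(23/149) = -1 → non-residue.
(83/149) = -1 → non-residue.
(135/149) = -1 → non-residue.
Total quadratic residues among the 3: 0.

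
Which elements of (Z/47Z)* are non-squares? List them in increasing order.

Square k = 1,…,23 (k and 47−k give the same square):
1²=1, 2²=4, 3²=9, 4²=16, 5²=25, 6²=36, 7²≡2, 8²≡17, 9²≡34, 10²≡6, 11²≡27, 12²≡3, 13²≡28, 14²≡8, 15²≡37, 16²≡21, 17²≡7, 18²≡42, 19²≡32, 20²≡24, 21²≡18, 22²≡14, 23²≡12 (mod 47).
The residues are {1, 2, 3, 4, 6, 7, 8, 9, 12, 14, 16, 17, 18, 21, 24, 25, 27, 28, 32, 34, 36, 37, 42}; the non-residues are the remaining 23 nonzero classes.

5 10 11 13 15 19 20 22 23 26 29 30 31 33 35 38 39 40 41 43 44 45 46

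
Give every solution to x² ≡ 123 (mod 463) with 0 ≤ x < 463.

58, 405

Since 463 ≡ 3 (mod 4), a square root of 123 is 123^((463+1)/4) = 123^116 mod 463.
Repeated squaring: 123^2≡313, 123^4≡276, 123^8≡244, 123^16≡272, 123^32≡367, 123^64≡419 (mod 463).
123^116 = 123^(64+32+16+4) ≡ 58 (mod 463).
Check: 58² = 3364 ≡ 123 (mod 463). The two roots are 58 and 405.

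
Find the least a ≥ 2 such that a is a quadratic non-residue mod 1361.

(2/1361) = +1, so 2 is a residue.
(3/1361) = −1, so 3 is the smallest positive non-residue mod 1361.

3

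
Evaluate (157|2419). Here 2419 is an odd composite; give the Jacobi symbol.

Reciprocity: 157 ≡ 1 and 2419 ≡ 3 (mod 4), so (157/2419) = +(2419/157).
Reduce top mod 157: now compute (64/157).
Pull out 2^6: since 157 ≡ 5 (mod 8), (2/157) = -1, so (2/157)^6 = +1.
Reached (1/157) = 1. Collecting the sign flips along the way, the symbol is +1.

1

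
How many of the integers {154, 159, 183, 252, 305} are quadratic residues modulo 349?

0

(154/349) = -1 → non-residue.
(159/349) = -1 → non-residue.
(183/349) = -1 → non-residue.
(252/349) = -1 → non-residue.
(305/349) = -1 → non-residue.
Total quadratic residues among the 5: 0.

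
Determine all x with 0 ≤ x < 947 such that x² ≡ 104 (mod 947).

Since 947 ≡ 3 (mod 4), a square root of 104 is 104^((947+1)/4) = 104^237 mod 947.
Repeated squaring: 104^2≡399, 104^4≡105, 104^8≡608, 104^16≡334, 104^32≡757, 104^64≡114, 104^128≡685 (mod 947).
104^237 = 104^(128+64+32+8+4+1) ≡ 138 (mod 947).
Check: 138² = 19044 ≡ 104 (mod 947). The two roots are 138 and 809.

138, 809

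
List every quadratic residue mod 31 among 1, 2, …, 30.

1,2,4,5,7,8,9,10,14,16,18,19,20,25,28

Square k = 1,…,15 (k and 31−k give the same square):
1²=1, 2²=4, 3²=9, 4²=16, 5²=25, 6²≡5, 7²≡18, 8²≡2, 9²≡19, 10²≡7, 11²≡28, 12²≡20, 13²≡14, 14²≡10, 15²≡8 (mod 31).
So the quadratic residues mod 31 are {1, 2, 4, 5, 7, 8, 9, 10, 14, 16, 18, 19, 20, 25, 28}.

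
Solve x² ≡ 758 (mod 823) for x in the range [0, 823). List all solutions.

Since 823 ≡ 3 (mod 4), a square root of 758 is 758^((823+1)/4) = 758^206 mod 823.
Repeated squaring: 758^2≡110, 758^4≡578, 758^8≡769, 758^16≡447, 758^32≡643, 758^64≡303, 758^128≡456 (mod 823).
758^206 = 758^(128+64+8+4+2) ≡ 388 (mod 823).
Check: 388² = 150544 ≡ 758 (mod 823). The two roots are 388 and 435.

388, 435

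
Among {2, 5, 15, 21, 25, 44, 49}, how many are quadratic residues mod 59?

5

(2/59) = -1 → non-residue.
(5/59) = +1 → QR.
(15/59) = +1 → QR.
(21/59) = +1 → QR.
(25/59) = +1 → QR.
(44/59) = -1 → non-residue.
(49/59) = +1 → QR.
Total quadratic residues among the 7: 5.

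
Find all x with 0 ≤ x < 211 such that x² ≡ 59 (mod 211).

103, 108

Since 211 ≡ 3 (mod 4), a square root of 59 is 59^((211+1)/4) = 59^53 mod 211.
Repeated squaring: 59^2≡105, 59^4≡53, 59^8≡66, 59^16≡136, 59^32≡139 (mod 211).
59^53 = 59^(32+16+4+1) ≡ 103 (mod 211).
Check: 103² = 10609 ≡ 59 (mod 211). The two roots are 103 and 108.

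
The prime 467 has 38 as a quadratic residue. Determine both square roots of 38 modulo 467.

Since 467 ≡ 3 (mod 4), a square root of 38 is 38^((467+1)/4) = 38^117 mod 467.
Repeated squaring: 38^2≡43, 38^4≡448, 38^8≡361, 38^16≡28, 38^32≡317, 38^64≡84 (mod 467).
38^117 = 38^(64+32+16+4+1) ≡ 186 (mod 467).
Check: 186² = 34596 ≡ 38 (mod 467). The two roots are 186 and 281.

186, 281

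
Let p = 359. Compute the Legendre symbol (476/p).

-1

First reduce: 476 ≡ 117 (mod 359).
Reciprocity: 117 ≡ 1 and 359 ≡ 3 (mod 4), so (117/359) = +(359/117).
Reduce top mod 117: now compute (8/117).
Pull out 2^3: since 117 ≡ 5 (mod 8), (2/117) = -1, so (2/117)^3 = -1.
Reached (1/117) = 1. Collecting the sign flips along the way, the symbol is -1.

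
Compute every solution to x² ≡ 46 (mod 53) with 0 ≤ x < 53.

24, 29

53 ≡ 1 (mod 4), so we find a root by search.
Trying successive values, 24² = 576 ≡ 46 (mod 53). The other root is 53 − 24 = 29.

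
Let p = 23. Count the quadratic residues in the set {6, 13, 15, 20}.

2

(6/23) = +1 → QR.
(13/23) = +1 → QR.
(15/23) = -1 → non-residue.
(20/23) = -1 → non-residue.
Total quadratic residues among the 4: 2.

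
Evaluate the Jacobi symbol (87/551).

0

Reciprocity: 87 ≡ 3 and 551 ≡ 3 (mod 4), so (87/551) = −(551/87).
Reduce top mod 87: now compute (29/87).
Reciprocity: 29 ≡ 1 and 87 ≡ 3 (mod 4), so (29/87) = +(87/29).
Reduce top mod 29: now compute (0/29).
Top reduces to 0: gcd > 1, so the symbol is 0.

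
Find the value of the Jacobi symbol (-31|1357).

First reduce: -31 ≡ 1326 (mod 1357).
Pull out 2: since 1357 ≡ 5 (mod 8), (2/1357) = -1.
Reciprocity: 663 ≡ 3 and 1357 ≡ 1 (mod 4), so (663/1357) = +(1357/663).
Reduce top mod 663: now compute (31/663).
Reciprocity: 31 ≡ 3 and 663 ≡ 3 (mod 4), so (31/663) = −(663/31).
Reduce top mod 31: now compute (12/31).
Pull out 2^2: since 31 ≡ 7 (mod 8), (2/31) = +1, so (2/31)^2 = +1.
Reciprocity: 3 ≡ 3 and 31 ≡ 3 (mod 4), so (3/31) = −(31/3).
Reduce top mod 3: now compute (1/3).
Reached (1/3) = 1. Collecting the sign flips along the way, the symbol is -1.

-1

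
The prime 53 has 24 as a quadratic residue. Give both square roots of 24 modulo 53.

53 ≡ 1 (mod 4), so we find a root by search.
Trying successive values, 17² = 289 ≡ 24 (mod 53). The other root is 53 − 17 = 36.

17, 36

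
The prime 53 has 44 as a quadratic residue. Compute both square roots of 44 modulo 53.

53 ≡ 1 (mod 4), so we find a root by search.
Trying successive values, 16² = 256 ≡ 44 (mod 53). The other root is 53 − 16 = 37.

16, 37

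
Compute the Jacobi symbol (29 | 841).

Reciprocity: 29 ≡ 1 and 841 ≡ 1 (mod 4), so (29/841) = +(841/29).
Reduce top mod 29: now compute (0/29).
Top reduces to 0: gcd > 1, so the symbol is 0.

0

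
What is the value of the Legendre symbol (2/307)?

-1

Pull out 2: since 307 ≡ 3 (mod 8), (2/307) = -1.
Reached (1/307) = 1. Collecting the sign flips along the way, the symbol is -1.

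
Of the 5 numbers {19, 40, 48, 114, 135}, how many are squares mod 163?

(19/163) = -1 → non-residue.
(40/163) = +1 → QR.
(48/163) = -1 → non-residue.
(114/163) = -1 → non-residue.
(135/163) = +1 → QR.
Total quadratic residues among the 5: 2.

2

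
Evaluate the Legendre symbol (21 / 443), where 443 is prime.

-1

Euler's criterion: (21/443) ≡ 21^221 (mod 443).
21^2 ≡ 441 (mod 443)
21^4 ≡ 4 (mod 443)
21^8 ≡ 16 (mod 443)
21^16 ≡ 256 (mod 443)
21^32 ≡ 415 (mod 443)
21^64 ≡ 341 (mod 443)
21^128 ≡ 215 (mod 443)
21^221 = 21^(128+64+16+8+4+1) ≡ 442 (mod 443).
Result is 442 ≡ −1, so (21/443) = −1.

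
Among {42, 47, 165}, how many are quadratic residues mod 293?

(42/293) = -1 → non-residue.
(47/293) = -1 → non-residue.
(165/293) = -1 → non-residue.
Total quadratic residues among the 3: 0.

0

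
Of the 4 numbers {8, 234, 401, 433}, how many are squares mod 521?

3

(8/521) = +1 → QR.
(234/521) = +1 → QR.
(401/521) = -1 → non-residue.
(433/521) = +1 → QR.
Total quadratic residues among the 4: 3.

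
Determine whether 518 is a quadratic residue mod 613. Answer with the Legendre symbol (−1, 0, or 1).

Euler's criterion: (518/613) ≡ 518^306 (mod 613).
518^2 ≡ 443 (mod 613)
518^4 ≡ 89 (mod 613)
518^8 ≡ 565 (mod 613)
518^16 ≡ 465 (mod 613)
518^32 ≡ 449 (mod 613)
518^64 ≡ 537 (mod 613)
518^128 ≡ 259 (mod 613)
518^256 ≡ 264 (mod 613)
518^306 = 518^(256+32+16+2) ≡ 612 (mod 613).
Result is 612 ≡ −1, so (518/613) = −1.

-1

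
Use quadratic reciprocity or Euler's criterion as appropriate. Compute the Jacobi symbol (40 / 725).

Pull out 2^3: since 725 ≡ 5 (mod 8), (2/725) = -1, so (2/725)^3 = -1.
Reciprocity: 5 ≡ 1 and 725 ≡ 1 (mod 4), so (5/725) = +(725/5).
Reduce top mod 5: now compute (0/5).
Top reduces to 0: gcd > 1, so the symbol is 0.

0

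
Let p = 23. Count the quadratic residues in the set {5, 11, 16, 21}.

(5/23) = -1 → non-residue.
(11/23) = -1 → non-residue.
(16/23) = +1 → QR.
(21/23) = -1 → non-residue.
Total quadratic residues among the 4: 1.

1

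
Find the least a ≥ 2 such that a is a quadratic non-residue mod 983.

5

(2/983) = +1, so 2 is a residue.
(3/983) = +1, so 3 is a residue.
(4/983) = +1, so 4 is a residue.
(5/983) = −1, so 5 is the smallest positive non-residue mod 983.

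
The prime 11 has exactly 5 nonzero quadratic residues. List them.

Square k = 1,…,5 (k and 11−k give the same square):
1²=1, 2²=4, 3²=9, 4²≡5, 5²≡3 (mod 11).
So the quadratic residues mod 11 are {1, 3, 4, 5, 9}.

1, 3, 4, 5, 9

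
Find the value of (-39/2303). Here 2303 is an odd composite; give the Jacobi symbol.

1

First reduce: -39 ≡ 2264 (mod 2303).
Pull out 2^3: since 2303 ≡ 7 (mod 8), (2/2303) = +1, so (2/2303)^3 = +1.
Reciprocity: 283 ≡ 3 and 2303 ≡ 3 (mod 4), so (283/2303) = −(2303/283).
Reduce top mod 283: now compute (39/283).
Reciprocity: 39 ≡ 3 and 283 ≡ 3 (mod 4), so (39/283) = −(283/39).
Reduce top mod 39: now compute (10/39).
Pull out 2: since 39 ≡ 7 (mod 8), (2/39) = +1.
Reciprocity: 5 ≡ 1 and 39 ≡ 3 (mod 4), so (5/39) = +(39/5).
Reduce top mod 5: now compute (4/5).
Pull out 2^2: since 5 ≡ 5 (mod 8), (2/5) = -1, so (2/5)^2 = +1.
Reached (1/5) = 1. Collecting the sign flips along the way, the symbol is +1.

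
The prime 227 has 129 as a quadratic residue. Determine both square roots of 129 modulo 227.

Since 227 ≡ 3 (mod 4), a square root of 129 is 129^((227+1)/4) = 129^57 mod 227.
Repeated squaring: 129^2≡70, 129^4≡133, 129^8≡210, 129^16≡62, 129^32≡212 (mod 227).
129^57 = 129^(32+16+8+1) ≡ 122 (mod 227).
Check: 122² = 14884 ≡ 129 (mod 227). The two roots are 105 and 122.

105, 122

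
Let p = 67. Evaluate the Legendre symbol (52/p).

Pull out 2^2: since 67 ≡ 3 (mod 8), (2/67) = -1, so (2/67)^2 = +1.
Reciprocity: 13 ≡ 1 and 67 ≡ 3 (mod 4), so (13/67) = +(67/13).
Reduce top mod 13: now compute (2/13).
Pull out 2: since 13 ≡ 5 (mod 8), (2/13) = -1.
Reached (1/13) = 1. Collecting the sign flips along the way, the symbol is -1.

-1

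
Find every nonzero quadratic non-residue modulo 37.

Square k = 1,…,18 (k and 37−k give the same square):
1²=1, 2²=4, 3²=9, 4²=16, 5²=25, 6²=36, 7²≡12, 8²≡27, 9²≡7, 10²≡26, 11²≡10, 12²≡33, 13²≡21, 14²≡11, 15²≡3, 16²≡34, 17²≡30, 18²≡28 (mod 37).
The residues are {1, 3, 4, 7, 9, 10, 11, 12, 16, 21, 25, 26, 27, 28, 30, 33, 34, 36}; the non-residues are the remaining 18 nonzero classes.

2,5,6,8,13,14,15,17,18,19,20,22,23,24,29,31,32,35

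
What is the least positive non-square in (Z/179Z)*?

2

(2/179) = −1, so 2 is the smallest positive non-residue mod 179.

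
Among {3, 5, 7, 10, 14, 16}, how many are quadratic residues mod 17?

1

(3/17) = -1 → non-residue.
(5/17) = -1 → non-residue.
(7/17) = -1 → non-residue.
(10/17) = -1 → non-residue.
(14/17) = -1 → non-residue.
(16/17) = +1 → QR.
Total quadratic residues among the 6: 1.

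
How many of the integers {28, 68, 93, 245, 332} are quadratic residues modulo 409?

3

(28/409) = -1 → non-residue.
(68/409) = +1 → QR.
(93/409) = -1 → non-residue.
(245/409) = +1 → QR.
(332/409) = +1 → QR.
Total quadratic residues among the 5: 3.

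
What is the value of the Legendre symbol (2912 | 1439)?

First reduce: 2912 ≡ 34 (mod 1439).
Pull out 2: since 1439 ≡ 7 (mod 8), (2/1439) = +1.
Reciprocity: 17 ≡ 1 and 1439 ≡ 3 (mod 4), so (17/1439) = +(1439/17).
Reduce top mod 17: now compute (11/17).
Reciprocity: 11 ≡ 3 and 17 ≡ 1 (mod 4), so (11/17) = +(17/11).
Reduce top mod 11: now compute (6/11).
Pull out 2: since 11 ≡ 3 (mod 8), (2/11) = -1.
Reciprocity: 3 ≡ 3 and 11 ≡ 3 (mod 4), so (3/11) = −(11/3).
Reduce top mod 3: now compute (2/3).
Pull out 2: since 3 ≡ 3 (mod 8), (2/3) = -1.
Reached (1/3) = 1. Collecting the sign flips along the way, the symbol is -1.

-1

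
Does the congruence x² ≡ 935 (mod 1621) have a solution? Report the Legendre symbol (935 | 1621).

Reciprocity: 935 ≡ 3 and 1621 ≡ 1 (mod 4), so (935/1621) = +(1621/935).
Reduce top mod 935: now compute (686/935).
Pull out 2: since 935 ≡ 7 (mod 8), (2/935) = +1.
Reciprocity: 343 ≡ 3 and 935 ≡ 3 (mod 4), so (343/935) = −(935/343).
Reduce top mod 343: now compute (249/343).
Reciprocity: 249 ≡ 1 and 343 ≡ 3 (mod 4), so (249/343) = +(343/249).
Reduce top mod 249: now compute (94/249).
Pull out 2: since 249 ≡ 1 (mod 8), (2/249) = +1.
Reciprocity: 47 ≡ 3 and 249 ≡ 1 (mod 4), so (47/249) = +(249/47).
Reduce top mod 47: now compute (14/47).
Pull out 2: since 47 ≡ 7 (mod 8), (2/47) = +1.
Reciprocity: 7 ≡ 3 and 47 ≡ 3 (mod 4), so (7/47) = −(47/7).
Reduce top mod 7: now compute (5/7).
Reciprocity: 5 ≡ 1 and 7 ≡ 3 (mod 4), so (5/7) = +(7/5).
Reduce top mod 5: now compute (2/5).
Pull out 2: since 5 ≡ 5 (mod 8), (2/5) = -1.
Reached (1/5) = 1. Collecting the sign flips along the way, the symbol is -1.

-1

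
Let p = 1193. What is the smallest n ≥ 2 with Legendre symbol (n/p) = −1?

(2/1193) = +1, so 2 is a residue.
(3/1193) = −1, so 3 is the smallest positive non-residue mod 1193.

3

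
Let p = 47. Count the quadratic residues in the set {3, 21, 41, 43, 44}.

(3/47) = +1 → QR.
(21/47) = +1 → QR.
(41/47) = -1 → non-residue.
(43/47) = -1 → non-residue.
(44/47) = -1 → non-residue.
Total quadratic residues among the 5: 2.

2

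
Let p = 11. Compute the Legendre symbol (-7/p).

Euler's criterion: (-7/11) ≡ 4^5 (mod 11).
4^2 ≡ 5 (mod 11)
4^4 ≡ 3 (mod 11)
4^5 = 4^(4+1) ≡ 1 (mod 11).
Result is 1, so (-7/11) = 1.

1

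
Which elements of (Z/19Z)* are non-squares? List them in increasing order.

2 3 8 10 12 13 14 15 18

Square k = 1,…,9 (k and 19−k give the same square):
1²=1, 2²=4, 3²=9, 4²=16, 5²≡6, 6²≡17, 7²≡11, 8²≡7, 9²≡5 (mod 19).
The residues are {1, 4, 5, 6, 7, 9, 11, 16, 17}; the non-residues are the remaining 9 nonzero classes.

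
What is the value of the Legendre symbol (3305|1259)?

-1

First reduce: 3305 ≡ 787 (mod 1259).
Reciprocity: 787 ≡ 3 and 1259 ≡ 3 (mod 4), so (787/1259) = −(1259/787).
Reduce top mod 787: now compute (472/787).
Pull out 2^3: since 787 ≡ 3 (mod 8), (2/787) = -1, so (2/787)^3 = -1.
Reciprocity: 59 ≡ 3 and 787 ≡ 3 (mod 4), so (59/787) = −(787/59).
Reduce top mod 59: now compute (20/59).
Pull out 2^2: since 59 ≡ 3 (mod 8), (2/59) = -1, so (2/59)^2 = +1.
Reciprocity: 5 ≡ 1 and 59 ≡ 3 (mod 4), so (5/59) = +(59/5).
Reduce top mod 5: now compute (4/5).
Pull out 2^2: since 5 ≡ 5 (mod 8), (2/5) = -1, so (2/5)^2 = +1.
Reached (1/5) = 1. Collecting the sign flips along the way, the symbol is -1.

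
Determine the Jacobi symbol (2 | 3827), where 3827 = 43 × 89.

Pull out 2: since 3827 ≡ 3 (mod 8), (2/3827) = -1.
Reached (1/3827) = 1. Collecting the sign flips along the way, the symbol is -1.

-1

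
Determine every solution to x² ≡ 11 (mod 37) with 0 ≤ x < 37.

37 ≡ 1 (mod 4), so we find a root by search.
Trying successive values, 14² = 196 ≡ 11 (mod 37). The other root is 37 − 14 = 23.

14, 23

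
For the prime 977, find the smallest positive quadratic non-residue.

(2/977) = +1, so 2 is a residue.
(3/977) = −1, so 3 is the smallest positive non-residue mod 977.

3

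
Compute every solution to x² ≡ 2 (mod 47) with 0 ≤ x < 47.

7, 40

Since 47 ≡ 3 (mod 4), a square root of 2 is 2^((47+1)/4) = 2^12 mod 47.
Repeated squaring: 2^2≡4, 2^4≡16, 2^8≡21 (mod 47).
2^12 = 2^(8+4) ≡ 7 (mod 47).
Check: 7² = 49 ≡ 2 (mod 47). The two roots are 7 and 40.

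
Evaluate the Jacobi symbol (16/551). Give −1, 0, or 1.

1

Pull out 2^4: since 551 ≡ 7 (mod 8), (2/551) = +1, so (2/551)^4 = +1.
Reached (1/551) = 1. Collecting the sign flips along the way, the symbol is +1.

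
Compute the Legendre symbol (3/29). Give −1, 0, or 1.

Euler's criterion: (3/29) ≡ 3^14 (mod 29).
3^2 ≡ 9 (mod 29)
3^4 ≡ 23 (mod 29)
3^8 ≡ 7 (mod 29)
3^14 = 3^(8+4+2) ≡ 28 (mod 29).
Result is 28 ≡ −1, so (3/29) = −1.

-1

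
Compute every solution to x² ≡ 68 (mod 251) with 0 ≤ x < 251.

Since 251 ≡ 3 (mod 4), a square root of 68 is 68^((251+1)/4) = 68^63 mod 251.
Repeated squaring: 68^2≡106, 68^4≡192, 68^8≡218, 68^16≡85, 68^32≡197 (mod 251).
68^63 = 68^(32+16+8+4+2+1) ≡ 161 (mod 251).
Check: 161² = 25921 ≡ 68 (mod 251). The two roots are 90 and 161.

90, 161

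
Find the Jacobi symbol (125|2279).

1

Reciprocity: 125 ≡ 1 and 2279 ≡ 3 (mod 4), so (125/2279) = +(2279/125).
Reduce top mod 125: now compute (29/125).
Reciprocity: 29 ≡ 1 and 125 ≡ 1 (mod 4), so (29/125) = +(125/29).
Reduce top mod 29: now compute (9/29).
Reciprocity: 9 ≡ 1 and 29 ≡ 1 (mod 4), so (9/29) = +(29/9).
Reduce top mod 9: now compute (2/9).
Pull out 2: since 9 ≡ 1 (mod 8), (2/9) = +1.
Reached (1/9) = 1. Collecting the sign flips along the way, the symbol is +1.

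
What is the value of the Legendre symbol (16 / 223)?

1

Euler's criterion: (16/223) ≡ 16^111 (mod 223).
16^2 ≡ 33 (mod 223)
16^4 ≡ 197 (mod 223)
16^8 ≡ 7 (mod 223)
16^16 ≡ 49 (mod 223)
16^32 ≡ 171 (mod 223)
16^64 ≡ 28 (mod 223)
16^111 = 16^(64+32+8+4+2+1) ≡ 1 (mod 223).
Result is 1, so (16/223) = 1.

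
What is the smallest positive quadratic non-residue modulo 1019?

2

(2/1019) = −1, so 2 is the smallest positive non-residue mod 1019.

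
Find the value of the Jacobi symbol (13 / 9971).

0

Reciprocity: 13 ≡ 1 and 9971 ≡ 3 (mod 4), so (13/9971) = +(9971/13).
Reduce top mod 13: now compute (0/13).
Top reduces to 0: gcd > 1, so the symbol is 0.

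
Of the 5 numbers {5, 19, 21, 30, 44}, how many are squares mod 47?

(5/47) = -1 → non-residue.
(19/47) = -1 → non-residue.
(21/47) = +1 → QR.
(30/47) = -1 → non-residue.
(44/47) = -1 → non-residue.
Total quadratic residues among the 5: 1.

1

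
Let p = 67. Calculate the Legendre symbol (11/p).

Euler's criterion: (11/67) ≡ 11^33 (mod 67).
11^2 ≡ 54 (mod 67)
11^4 ≡ 35 (mod 67)
11^8 ≡ 19 (mod 67)
11^16 ≡ 26 (mod 67)
11^32 ≡ 6 (mod 67)
11^33 = 11^(32+1) ≡ 66 (mod 67).
Result is 66 ≡ −1, so (11/67) = −1.

-1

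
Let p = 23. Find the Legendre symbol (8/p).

Pull out 2^3: since 23 ≡ 7 (mod 8), (2/23) = +1, so (2/23)^3 = +1.
Reached (1/23) = 1. Collecting the sign flips along the way, the symbol is +1.

1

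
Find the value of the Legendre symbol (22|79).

1

Pull out 2: since 79 ≡ 7 (mod 8), (2/79) = +1.
Reciprocity: 11 ≡ 3 and 79 ≡ 3 (mod 4), so (11/79) = −(79/11).
Reduce top mod 11: now compute (2/11).
Pull out 2: since 11 ≡ 3 (mod 8), (2/11) = -1.
Reached (1/11) = 1. Collecting the sign flips along the way, the symbol is +1.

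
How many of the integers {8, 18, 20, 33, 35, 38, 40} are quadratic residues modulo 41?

5

(8/41) = +1 → QR.
(18/41) = +1 → QR.
(20/41) = +1 → QR.
(33/41) = +1 → QR.
(35/41) = -1 → non-residue.
(38/41) = -1 → non-residue.
(40/41) = +1 → QR.
Total quadratic residues among the 7: 5.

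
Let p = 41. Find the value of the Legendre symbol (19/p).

-1

Euler's criterion: (19/41) ≡ 19^20 (mod 41).
19^2 ≡ 33 (mod 41)
19^4 ≡ 23 (mod 41)
19^8 ≡ 37 (mod 41)
19^16 ≡ 16 (mod 41)
19^20 = 19^(16+4) ≡ 40 (mod 41).
Result is 40 ≡ −1, so (19/41) = −1.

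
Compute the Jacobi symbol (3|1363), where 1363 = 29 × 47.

-1

Reciprocity: 3 ≡ 3 and 1363 ≡ 3 (mod 4), so (3/1363) = −(1363/3).
Reduce top mod 3: now compute (1/3).
Reached (1/3) = 1. Collecting the sign flips along the way, the symbol is -1.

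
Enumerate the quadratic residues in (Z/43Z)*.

1, 4, 6, 9, 10, 11, 13, 14, 15, 16, 17, 21, 23, 24, 25, 31, 35, 36, 38, 40, 41

Square k = 1,…,21 (k and 43−k give the same square):
1²=1, 2²=4, 3²=9, 4²=16, 5²=25, 6²=36, 7²≡6, 8²≡21, 9²≡38, 10²≡14, 11²≡35, 12²≡15, 13²≡40, 14²≡24, 15²≡10, 16²≡41, 17²≡31, 18²≡23, 19²≡17, 20²≡13, 21²≡11 (mod 43).
So the quadratic residues mod 43 are {1, 4, 6, 9, 10, 11, 13, 14, 15, 16, 17, 21, 23, 24, 25, 31, 35, 36, 38, 40, 41}.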